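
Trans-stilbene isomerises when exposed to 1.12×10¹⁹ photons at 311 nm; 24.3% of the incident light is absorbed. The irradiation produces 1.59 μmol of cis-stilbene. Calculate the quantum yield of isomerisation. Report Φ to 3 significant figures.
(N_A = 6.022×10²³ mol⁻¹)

Product: 1.59 μmol = 1.59×10⁻⁶ mol.
Moles of photons: 1.12×10¹⁹ / 6.022×10²³ = 1.860×10⁻⁵ mol.
Photons absorbed: 0.243 × 1.860×10⁻⁵ = 4.520×10⁻⁶ mol.
Φ = 1.59×10⁻⁶ mol / 4.520×10⁻⁶ mol photons = 0.352.

Φ = 0.352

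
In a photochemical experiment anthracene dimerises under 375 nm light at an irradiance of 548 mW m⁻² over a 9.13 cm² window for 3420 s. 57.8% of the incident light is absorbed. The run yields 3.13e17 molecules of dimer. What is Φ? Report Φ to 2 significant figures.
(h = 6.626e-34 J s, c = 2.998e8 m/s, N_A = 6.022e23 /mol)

Product: 3.13e17 / 6.022e23 = 5.198e-7 mol.
Photon energy at 375 nm: hc/λ = (6.626e-34)(2.998e8)/(375e-9) = 5.297e-19 J.
Energy delivered: (548 mW m⁻²)(9.13e-4 m²)(3420 s) = 1.711 J.
Photons incident: 1.711 / 5.297e-19 = 3.230e18, i.e. 3.230e18/6.022e23 = 5.364e-6 mol.
Photons absorbed: 0.578 × 5.364e-6 = 3.100e-6 mol.
Φ = 5.198e-7 mol / 3.100e-6 mol photons = 0.17.

Φ = 0.17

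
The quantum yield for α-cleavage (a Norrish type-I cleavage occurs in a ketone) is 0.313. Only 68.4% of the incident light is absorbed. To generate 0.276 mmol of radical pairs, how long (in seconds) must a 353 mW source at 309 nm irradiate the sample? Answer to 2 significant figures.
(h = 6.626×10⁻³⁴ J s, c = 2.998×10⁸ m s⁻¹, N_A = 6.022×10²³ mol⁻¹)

t ≈ 1400 s

Product: 0.276 mmol = 2.76×10⁻⁴ mol.
Photons that must be absorbed: 2.76×10⁻⁴ / 0.313 = 8.818×10⁻⁴ mol.
Incident photons needed: 8.818×10⁻⁴ / 0.684 = 0.001289 mol.
Photon energy: hc/λ = 6.429×10⁻¹⁹ J; per mole, 3.872×10⁵ J mol⁻¹.
Energy required: 0.001289 × 3.872×10⁵ = 499.1 J.
Time: 499.1 J / 0.353 W = 1400 s.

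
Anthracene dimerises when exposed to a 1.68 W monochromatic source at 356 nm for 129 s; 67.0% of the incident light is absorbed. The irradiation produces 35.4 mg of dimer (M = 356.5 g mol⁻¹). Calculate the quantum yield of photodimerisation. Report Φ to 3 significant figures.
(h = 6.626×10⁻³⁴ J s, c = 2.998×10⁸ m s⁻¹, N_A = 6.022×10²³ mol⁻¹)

Product: 35.4 mg / 356.5 g mol⁻¹ = 9.930×10⁻⁵ mol.
Photon energy at 356 nm: hc/λ = (6.626×10⁻³⁴)(2.998×10⁸)/(356×10⁻⁹) = 5.580×10⁻¹⁹ J.
Energy delivered: (1.68 W)(129 s) = 216.7 J.
Photons incident: 216.7 / 5.580×10⁻¹⁹ = 3.884×10²⁰, i.e. 3.884×10²⁰/6.022×10²³ = 6.450×10⁻⁴ mol.
Photons absorbed: 0.670 × 6.450×10⁻⁴ = 4.322×10⁻⁴ mol.
Φ = 9.930×10⁻⁵ mol / 4.322×10⁻⁴ mol photons = 0.230.

Φ = 0.230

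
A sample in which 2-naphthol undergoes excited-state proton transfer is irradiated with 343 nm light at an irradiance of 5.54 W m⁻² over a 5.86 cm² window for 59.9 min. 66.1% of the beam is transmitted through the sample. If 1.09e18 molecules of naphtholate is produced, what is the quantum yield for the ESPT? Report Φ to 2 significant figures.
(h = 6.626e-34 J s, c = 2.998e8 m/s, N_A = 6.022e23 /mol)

Φ = 0.16

Product: 1.09e18 / 6.022e23 = 1.810e-6 mol.
Photon energy at 343 nm: hc/λ = (6.626e-34)(2.998e8)/(343e-9) = 5.791e-19 J.
Energy delivered: (5.54 W m⁻²)(5.86e-4 m²)(3594 s) = 11.67 J.
Photons incident: 11.67 / 5.791e-19 = 2.015e19, i.e. 2.015e19/6.022e23 = 3.346e-5 mol.
Fraction absorbed: 1 − 66.1/100 = 0.3390.
Photons absorbed: 0.3390 × 3.346e-5 = 1.134e-5 mol.
Φ = 1.810e-6 mol / 1.134e-5 mol photons = 0.16.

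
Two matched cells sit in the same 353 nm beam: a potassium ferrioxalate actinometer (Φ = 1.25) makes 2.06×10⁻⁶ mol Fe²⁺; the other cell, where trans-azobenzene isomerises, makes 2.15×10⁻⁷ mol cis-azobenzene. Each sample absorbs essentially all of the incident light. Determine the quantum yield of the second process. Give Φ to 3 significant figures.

Φ = 0.130

Photons absorbed by the actinometer: 2.06×10⁻⁶ / 1.25 = 1.648×10⁻⁶ mol.
Φ(unknown) = 2.15×10⁻⁷ / 1.648×10⁻⁶ = 0.130.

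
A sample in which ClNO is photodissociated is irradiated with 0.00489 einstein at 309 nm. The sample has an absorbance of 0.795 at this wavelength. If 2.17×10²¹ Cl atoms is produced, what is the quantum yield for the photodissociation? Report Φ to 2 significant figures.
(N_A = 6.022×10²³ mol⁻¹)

Product: 2.17×10²¹ / 6.022×10²³ = 0.003603 mol.
Fraction absorbed: 1 − 10^(−0.795) = 0.8397.
Photons absorbed: 0.8397 × 0.00489 = 0.004106 mol.
Φ = 0.003603 mol / 0.004106 mol photons = 0.88.

Φ = 0.88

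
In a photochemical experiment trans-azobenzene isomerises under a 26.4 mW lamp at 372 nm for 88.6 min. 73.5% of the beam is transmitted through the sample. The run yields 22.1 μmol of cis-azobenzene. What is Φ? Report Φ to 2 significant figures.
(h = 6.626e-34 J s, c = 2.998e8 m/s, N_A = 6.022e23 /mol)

Φ = 0.19

Product: 22.1 μmol = 2.21e-5 mol.
Photon energy at 372 nm: hc/λ = (6.626e-34)(2.998e8)/(372e-9) = 5.340e-19 J.
Energy delivered: (26.4 mW)(5316 s) = 140.3 J.
Photons incident: 140.3 / 5.340e-19 = 2.627e20, i.e. 2.627e20/6.022e23 = 4.362e-4 mol.
Fraction absorbed: 1 − 73.5/100 = 0.2650.
Photons absorbed: 0.2650 × 4.362e-4 = 1.156e-4 mol.
Φ = 2.21e-5 mol / 1.156e-4 mol photons = 0.19.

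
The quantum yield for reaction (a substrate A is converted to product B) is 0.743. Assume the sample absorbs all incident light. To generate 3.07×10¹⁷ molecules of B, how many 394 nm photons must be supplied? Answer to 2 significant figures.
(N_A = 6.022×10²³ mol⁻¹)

Product: 3.07×10¹⁷ / 6.022×10²³ = 5.098×10⁻⁷ mol.
Photons that must be absorbed: 5.098×10⁻⁷ / 0.743 = 6.861×10⁻⁷ mol.
Photon count: 6.861×10⁻⁷ × 6.022×10²³ = 4.1×10¹⁷.

4.1×10¹⁷ photons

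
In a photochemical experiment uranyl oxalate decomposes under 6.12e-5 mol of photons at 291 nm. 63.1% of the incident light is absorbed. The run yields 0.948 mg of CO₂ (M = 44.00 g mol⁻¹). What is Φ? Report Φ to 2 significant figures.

Product: 0.948 mg / 44.00 g mol⁻¹ = 2.155e-5 mol.
Photons absorbed: 0.631 × 6.12e-5 = 3.862e-5 mol.
Φ = 2.155e-5 mol / 3.862e-5 mol photons = 0.56.

Φ = 0.56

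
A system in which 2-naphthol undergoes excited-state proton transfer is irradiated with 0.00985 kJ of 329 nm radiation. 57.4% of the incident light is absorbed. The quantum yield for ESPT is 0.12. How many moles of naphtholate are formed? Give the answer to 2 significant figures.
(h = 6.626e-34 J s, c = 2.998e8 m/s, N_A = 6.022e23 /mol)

1.9e-6 mol

Photon energy at 329 nm: hc/λ = (6.626e-34)(2.998e8)/(329e-9) = 6.038e-19 J.
Incident energy: 0.00985 kJ = 9.85 J.
Photons incident: 9.85 / 6.038e-19 = 1.631e19, i.e. 1.631e19/6.022e23 = 2.708e-5 mol.
Photons absorbed: 0.574 × 2.708e-5 = 1.554e-5 mol.
Product: Φ × n_abs = 0.12 × 1.554e-5 = 1.865e-6 mol.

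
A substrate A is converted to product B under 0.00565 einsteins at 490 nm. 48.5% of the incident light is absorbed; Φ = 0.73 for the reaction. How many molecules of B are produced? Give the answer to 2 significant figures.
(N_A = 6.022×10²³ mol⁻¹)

Photons absorbed: 0.485 × 0.00565 = 0.002740 mol.
Product: Φ × n_abs = 0.73 × 0.002740 = 0.002000 mol.
As a count: 0.002000 × 6.022×10²³ = 1.2×10²¹.

1.2×10²¹ molecules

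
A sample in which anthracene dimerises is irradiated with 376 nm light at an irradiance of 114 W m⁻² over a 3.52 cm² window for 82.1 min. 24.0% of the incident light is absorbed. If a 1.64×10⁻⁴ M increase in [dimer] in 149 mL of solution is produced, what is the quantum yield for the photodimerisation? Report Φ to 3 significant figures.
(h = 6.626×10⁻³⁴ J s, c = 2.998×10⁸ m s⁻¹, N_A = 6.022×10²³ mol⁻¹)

Φ = 0.164

Product: (1.64×10⁻⁴ M)(0.149 L) = 2.444×10⁻⁵ mol.
Photon energy at 376 nm: hc/λ = (6.626×10⁻³⁴)(2.998×10⁸)/(376×10⁻⁹) = 5.283×10⁻¹⁹ J.
Energy delivered: (114 W m⁻²)(3.52×10⁻⁴ m²)(4926 s) = 197.7 J.
Photons incident: 197.7 / 5.283×10⁻¹⁹ = 3.742×10²⁰, i.e. 3.742×10²⁰/6.022×10²³ = 6.214×10⁻⁴ mol.
Photons absorbed: 0.240 × 6.214×10⁻⁴ = 1.491×10⁻⁴ mol.
Φ = 2.444×10⁻⁵ mol / 1.491×10⁻⁴ mol photons = 0.164.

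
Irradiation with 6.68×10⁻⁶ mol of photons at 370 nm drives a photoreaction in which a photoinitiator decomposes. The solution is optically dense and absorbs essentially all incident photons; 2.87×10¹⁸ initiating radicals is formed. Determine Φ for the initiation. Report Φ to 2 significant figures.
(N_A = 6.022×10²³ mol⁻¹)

Product: 2.87×10¹⁸ / 6.022×10²³ = 4.766×10⁻⁶ mol.
Φ = 4.766×10⁻⁶ mol / 6.68×10⁻⁶ mol photons = 0.71.

Φ = 0.71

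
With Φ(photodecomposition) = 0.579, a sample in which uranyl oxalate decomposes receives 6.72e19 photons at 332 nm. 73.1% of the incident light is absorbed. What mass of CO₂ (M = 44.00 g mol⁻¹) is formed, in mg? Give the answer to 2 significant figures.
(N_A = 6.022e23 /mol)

2.1 mg

Moles of photons: 6.72e19 / 6.022e23 = 1.116e-4 mol.
Photons absorbed: 0.731 × 1.116e-4 = 8.158e-5 mol.
Product: Φ × n_abs = 0.579 × 8.158e-5 = 4.723e-5 mol.
Mass: 4.723e-5 × 44.00 = 0.002078 g = 2.1 mg.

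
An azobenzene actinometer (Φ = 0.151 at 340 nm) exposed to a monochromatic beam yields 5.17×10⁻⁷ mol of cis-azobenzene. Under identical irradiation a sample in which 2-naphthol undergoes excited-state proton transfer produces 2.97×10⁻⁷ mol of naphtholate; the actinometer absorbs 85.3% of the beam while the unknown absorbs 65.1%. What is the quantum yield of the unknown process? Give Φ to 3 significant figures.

Photons absorbed by the actinometer: 5.17×10⁻⁷ / 0.151 = 3.424×10⁻⁶ mol.
Incident flux: 3.424×10⁻⁶ / 0.853 = 4.014×10⁻⁶ einstein.
Absorbed by unknown: 0.651 × 4.014×10⁻⁶ = 2.613×10⁻⁶ mol.
Φ(unknown) = 2.97×10⁻⁷ / 2.613×10⁻⁶ = 0.114.

Φ = 0.114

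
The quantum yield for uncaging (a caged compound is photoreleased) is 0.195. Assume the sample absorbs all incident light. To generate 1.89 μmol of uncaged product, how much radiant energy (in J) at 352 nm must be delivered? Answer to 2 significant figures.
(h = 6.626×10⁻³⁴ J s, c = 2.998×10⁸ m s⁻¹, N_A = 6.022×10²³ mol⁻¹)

Product: 1.89 μmol = 1.89×10⁻⁶ mol.
Photons that must be absorbed: 1.89×10⁻⁶ / 0.195 = 9.692×10⁻⁶ mol.
Photon energy: hc/λ = 5.643×10⁻¹⁹ J; per mole, 3.398×10⁵ J mol⁻¹.
Energy required: 9.692×10⁻⁶ × 3.398×10⁵ = 3.3 J.

3.3 J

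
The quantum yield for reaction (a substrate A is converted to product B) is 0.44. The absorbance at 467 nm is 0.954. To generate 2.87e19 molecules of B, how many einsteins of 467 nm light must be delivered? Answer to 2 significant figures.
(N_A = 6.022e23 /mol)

1.2e-4 einstein

Product: 2.87e19 / 6.022e23 = 4.766e-5 mol.
Photons that must be absorbed: 4.766e-5 / 0.44 = 1.083e-4 mol.
Fraction absorbed: 1 − 10^(−0.954) = 0.8888.
Incident photons needed: 1.083e-4 / 0.8888 = 1.218e-4 mol.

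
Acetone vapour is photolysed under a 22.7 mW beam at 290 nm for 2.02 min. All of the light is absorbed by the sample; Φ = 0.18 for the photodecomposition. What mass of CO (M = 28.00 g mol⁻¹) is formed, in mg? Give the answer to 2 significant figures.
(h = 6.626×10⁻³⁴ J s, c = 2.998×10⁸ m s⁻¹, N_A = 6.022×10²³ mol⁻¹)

Photon energy at 290 nm: hc/λ = (6.626×10⁻³⁴)(2.998×10⁸)/(290×10⁻⁹) = 6.850×10⁻¹⁹ J.
Energy delivered: (22.7 mW)(121.2 s) = 2.751 J.
Photons incident: 2.751 / 6.850×10⁻¹⁹ = 4.016×10¹⁸, i.e. 4.016×10¹⁸/6.022×10²³ = 6.669×10⁻⁶ mol.
Product: Φ × n_abs = 0.18 × 6.669×10⁻⁶ = 1.200×10⁻⁶ mol.
Mass: 1.200×10⁻⁶ × 28.00 = 3.360×10⁻⁵ g = 0.034 mg.

0.034 mg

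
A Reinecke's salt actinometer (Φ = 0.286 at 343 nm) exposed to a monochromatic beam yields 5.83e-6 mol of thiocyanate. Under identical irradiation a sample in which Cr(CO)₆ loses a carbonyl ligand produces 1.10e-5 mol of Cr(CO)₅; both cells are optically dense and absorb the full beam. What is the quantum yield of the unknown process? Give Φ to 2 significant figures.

Photons absorbed by the actinometer: 5.83e-6 / 0.286 = 2.038e-5 mol.
Φ(unknown) = 1.10e-5 / 2.038e-5 = 0.54.

Φ = 0.54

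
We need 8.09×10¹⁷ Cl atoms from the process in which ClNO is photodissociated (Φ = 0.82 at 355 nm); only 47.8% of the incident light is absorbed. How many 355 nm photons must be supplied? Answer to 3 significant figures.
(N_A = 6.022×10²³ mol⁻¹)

2.06×10¹⁸ photons

Product: 8.09×10¹⁷ / 6.022×10²³ = 1.343×10⁻⁶ mol.
Photons that must be absorbed: 1.343×10⁻⁶ / 0.82 = 1.638×10⁻⁶ mol.
Incident photons needed: 1.638×10⁻⁶ / 0.478 = 3.427×10⁻⁶ mol.
Photon count: 3.427×10⁻⁶ × 6.022×10²³ = 2.06×10¹⁸.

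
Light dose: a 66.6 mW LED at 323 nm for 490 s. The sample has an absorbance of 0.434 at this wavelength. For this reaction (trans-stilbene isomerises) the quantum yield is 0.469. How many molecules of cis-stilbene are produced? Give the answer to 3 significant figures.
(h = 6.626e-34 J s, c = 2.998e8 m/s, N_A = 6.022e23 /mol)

1.57e19 molecules

Photon energy at 323 nm: hc/λ = (6.626e-34)(2.998e8)/(323e-9) = 6.150e-19 J.
Energy delivered: (66.6 mW)(490 s) = 32.63 J.
Photons incident: 32.63 / 6.150e-19 = 5.306e19, i.e. 5.306e19/6.022e23 = 8.811e-5 mol.
Fraction absorbed: 1 − 10^(−0.434) = 0.6319.
Photons absorbed: 0.6319 × 8.811e-5 = 5.568e-5 mol.
Product: Φ × n_abs = 0.469 × 5.568e-5 = 2.611e-5 mol.
As a count: 2.611e-5 × 6.022e23 = 1.57e19.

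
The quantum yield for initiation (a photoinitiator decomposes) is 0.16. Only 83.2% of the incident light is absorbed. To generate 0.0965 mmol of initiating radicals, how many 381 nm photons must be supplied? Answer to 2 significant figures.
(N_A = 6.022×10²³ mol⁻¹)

4.4×10²⁰ photons

Product: 0.0965 mmol = 9.65×10⁻⁵ mol.
Photons that must be absorbed: 9.65×10⁻⁵ / 0.16 = 6.031×10⁻⁴ mol.
Incident photons needed: 6.031×10⁻⁴ / 0.832 = 7.249×10⁻⁴ mol.
Photon count: 7.249×10⁻⁴ × 6.022×10²³ = 4.4×10²⁰.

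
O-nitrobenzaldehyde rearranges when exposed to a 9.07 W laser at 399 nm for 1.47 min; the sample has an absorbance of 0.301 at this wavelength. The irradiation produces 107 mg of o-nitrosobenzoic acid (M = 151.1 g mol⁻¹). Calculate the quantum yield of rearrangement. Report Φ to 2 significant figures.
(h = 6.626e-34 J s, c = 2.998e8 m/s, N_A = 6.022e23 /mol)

Φ = 0.53

Product: 107 mg / 151.1 g mol⁻¹ = 7.081e-4 mol.
Photon energy at 399 nm: hc/λ = (6.626e-34)(2.998e8)/(399e-9) = 4.979e-19 J.
Energy delivered: (9.07 W)(88.2 s) = 800.0 J.
Photons incident: 800.0 / 4.979e-19 = 1.607e21, i.e. 1.607e21/6.022e23 = 0.002669 mol.
Fraction absorbed: 1 − 10^(−0.301) = 0.5000.
Photons absorbed: 0.5000 × 0.002669 = 0.001335 mol.
Φ = 7.081e-4 mol / 0.001335 mol photons = 0.53.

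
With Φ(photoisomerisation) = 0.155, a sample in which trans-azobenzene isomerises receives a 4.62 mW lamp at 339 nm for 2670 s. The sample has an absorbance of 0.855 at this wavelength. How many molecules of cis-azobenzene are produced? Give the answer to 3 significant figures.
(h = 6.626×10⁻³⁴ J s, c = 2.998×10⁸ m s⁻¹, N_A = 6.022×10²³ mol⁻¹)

Photon energy at 339 nm: hc/λ = (6.626×10⁻³⁴)(2.998×10⁸)/(339×10⁻⁹) = 5.860×10⁻¹⁹ J.
Energy delivered: (4.62 mW)(2670 s) = 12.34 J.
Photons incident: 12.34 / 5.860×10⁻¹⁹ = 2.106×10¹⁹, i.e. 2.106×10¹⁹/6.022×10²³ = 3.497×10⁻⁵ mol.
Fraction absorbed: 1 − 10^(−0.855) = 0.8604.
Photons absorbed: 0.8604 × 3.497×10⁻⁵ = 3.009×10⁻⁵ mol.
Product: Φ × n_abs = 0.155 × 3.009×10⁻⁵ = 4.664×10⁻⁶ mol.
As a count: 4.664×10⁻⁶ × 6.022×10²³ = 2.81×10¹⁸.

2.81×10¹⁸ molecules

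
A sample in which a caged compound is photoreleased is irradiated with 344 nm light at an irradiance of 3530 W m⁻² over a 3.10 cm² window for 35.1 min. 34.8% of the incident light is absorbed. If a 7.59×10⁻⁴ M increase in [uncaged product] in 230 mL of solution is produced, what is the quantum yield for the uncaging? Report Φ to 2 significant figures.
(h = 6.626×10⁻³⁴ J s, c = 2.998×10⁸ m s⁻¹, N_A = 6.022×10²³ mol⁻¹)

Product: (7.59×10⁻⁴ M)(0.23 L) = 1.746×10⁻⁴ mol.
Photon energy at 344 nm: hc/λ = (6.626×10⁻³⁴)(2.998×10⁸)/(344×10⁻⁹) = 5.775×10⁻¹⁹ J.
Energy delivered: (3530 W m⁻²)(3.10×10⁻⁴ m²)(2106 s) = 2305 J.
Photons incident: 2305 / 5.775×10⁻¹⁹ = 3.991×10²¹, i.e. 3.991×10²¹/6.022×10²³ = 0.006627 mol.
Photons absorbed: 0.348 × 0.006627 = 0.002306 mol.
Φ = 1.746×10⁻⁴ mol / 0.002306 mol photons = 0.076.

Φ = 0.076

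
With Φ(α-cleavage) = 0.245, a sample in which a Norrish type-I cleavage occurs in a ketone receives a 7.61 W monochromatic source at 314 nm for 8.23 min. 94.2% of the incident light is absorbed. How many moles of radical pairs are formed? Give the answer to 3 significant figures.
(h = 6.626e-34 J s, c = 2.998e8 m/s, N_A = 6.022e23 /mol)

Photon energy at 314 nm: hc/λ = (6.626e-34)(2.998e8)/(314e-9) = 6.326e-19 J.
Energy delivered: (7.61 W)(493.8 s) = 3758 J.
Photons incident: 3758 / 6.326e-19 = 5.941e21, i.e. 5.941e21/6.022e23 = 0.009865 mol.
Photons absorbed: 0.942 × 0.009865 = 0.009293 mol.
Product: Φ × n_abs = 0.245 × 0.009293 = 0.002277 mol.

0.00228 mol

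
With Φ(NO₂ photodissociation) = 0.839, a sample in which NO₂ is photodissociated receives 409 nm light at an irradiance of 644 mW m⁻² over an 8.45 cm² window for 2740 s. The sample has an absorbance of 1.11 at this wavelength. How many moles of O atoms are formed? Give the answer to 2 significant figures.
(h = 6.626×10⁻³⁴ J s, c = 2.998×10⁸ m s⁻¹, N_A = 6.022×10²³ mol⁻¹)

3.9×10⁻⁶ mol

Photon energy at 409 nm: hc/λ = (6.626×10⁻³⁴)(2.998×10⁸)/(409×10⁻⁹) = 4.857×10⁻¹⁹ J.
Energy delivered: (644 mW m⁻²)(8.45×10⁻⁴ m²)(2740 s) = 1.491 J.
Photons incident: 1.491 / 4.857×10⁻¹⁹ = 3.070×10¹⁸, i.e. 3.070×10¹⁸/6.022×10²³ = 5.098×10⁻⁶ mol.
Fraction absorbed: 1 − 10^(−1.11) = 0.9224.
Photons absorbed: 0.9224 × 5.098×10⁻⁶ = 4.702×10⁻⁶ mol.
Product: Φ × n_abs = 0.839 × 4.702×10⁻⁶ = 3.945×10⁻⁶ mol.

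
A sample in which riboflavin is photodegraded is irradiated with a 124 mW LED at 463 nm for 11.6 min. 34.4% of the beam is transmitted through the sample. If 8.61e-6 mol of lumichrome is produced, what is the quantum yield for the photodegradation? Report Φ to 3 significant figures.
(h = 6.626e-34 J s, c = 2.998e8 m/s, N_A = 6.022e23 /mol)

Photon energy at 463 nm: hc/λ = (6.626e-34)(2.998e8)/(463e-9) = 4.290e-19 J.
Energy delivered: (124 mW)(696 s) = 86.30 J.
Photons incident: 86.30 / 4.290e-19 = 2.012e20, i.e. 2.012e20/6.022e23 = 3.341e-4 mol.
Fraction absorbed: 1 − 34.4/100 = 0.6560.
Photons absorbed: 0.6560 × 3.341e-4 = 2.192e-4 mol.
Φ = 8.61e-6 mol / 2.192e-4 mol photons = 0.0393.

Φ = 0.0393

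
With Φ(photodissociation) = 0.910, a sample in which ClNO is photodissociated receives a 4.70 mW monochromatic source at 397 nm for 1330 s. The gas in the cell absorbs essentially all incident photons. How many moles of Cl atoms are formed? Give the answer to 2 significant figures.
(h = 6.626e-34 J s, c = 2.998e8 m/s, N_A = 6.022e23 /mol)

Photon energy at 397 nm: hc/λ = (6.626e-34)(2.998e8)/(397e-9) = 5.004e-19 J.
Energy delivered: (4.70 mW)(1330 s) = 6.251 J.
Photons incident: 6.251 / 5.004e-19 = 1.249e19, i.e. 1.249e19/6.022e23 = 2.074e-5 mol.
Product: Φ × n_abs = 0.910 × 2.074e-5 = 1.887e-5 mol.

1.9e-5 mol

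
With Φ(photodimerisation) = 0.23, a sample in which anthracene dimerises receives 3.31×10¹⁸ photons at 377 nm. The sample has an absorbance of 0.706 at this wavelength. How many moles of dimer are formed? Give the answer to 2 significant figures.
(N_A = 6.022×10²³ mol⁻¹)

Moles of photons: 3.31×10¹⁸ / 6.022×10²³ = 5.497×10⁻⁶ mol.
Fraction absorbed: 1 − 10^(−0.706) = 0.8032.
Photons absorbed: 0.8032 × 5.497×10⁻⁶ = 4.415×10⁻⁶ mol.
Product: Φ × n_abs = 0.23 × 4.415×10⁻⁶ = 1.015×10⁻⁶ mol.

1.0×10⁻⁶ mol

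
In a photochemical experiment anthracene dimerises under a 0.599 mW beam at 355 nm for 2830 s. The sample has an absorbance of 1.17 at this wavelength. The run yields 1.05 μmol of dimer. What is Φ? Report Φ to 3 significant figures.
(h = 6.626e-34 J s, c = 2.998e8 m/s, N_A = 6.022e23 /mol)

Product: 1.05 μmol = 1.05e-6 mol.
Photon energy at 355 nm: hc/λ = (6.626e-34)(2.998e8)/(355e-9) = 5.596e-19 J.
Energy delivered: (0.599 mW)(2830 s) = 1.695 J.
Photons incident: 1.695 / 5.596e-19 = 3.029e18, i.e. 3.029e18/6.022e23 = 5.030e-6 mol.
Fraction absorbed: 1 − 10^(−1.17) = 0.9324.
Photons absorbed: 0.9324 × 5.030e-6 = 4.690e-6 mol.
Φ = 1.05e-6 mol / 4.690e-6 mol photons = 0.224.

Φ = 0.224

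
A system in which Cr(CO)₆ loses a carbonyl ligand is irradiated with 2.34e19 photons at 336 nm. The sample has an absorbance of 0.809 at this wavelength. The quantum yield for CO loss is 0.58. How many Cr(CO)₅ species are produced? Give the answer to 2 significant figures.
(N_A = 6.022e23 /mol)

1.1e19 species

Moles of photons: 2.34e19 / 6.022e23 = 3.886e-5 mol.
Fraction absorbed: 1 − 10^(−0.809) = 0.8448.
Photons absorbed: 0.8448 × 3.886e-5 = 3.283e-5 mol.
Product: Φ × n_abs = 0.58 × 3.283e-5 = 1.904e-5 mol.
As a count: 1.904e-5 × 6.022e23 = 1.1e19.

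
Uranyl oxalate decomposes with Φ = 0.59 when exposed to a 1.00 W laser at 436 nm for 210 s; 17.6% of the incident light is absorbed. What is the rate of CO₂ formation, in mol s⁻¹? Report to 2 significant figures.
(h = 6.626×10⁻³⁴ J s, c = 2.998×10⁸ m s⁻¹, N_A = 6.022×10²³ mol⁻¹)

3.8×10⁻⁷ mol s⁻¹

Photon energy at 436 nm: hc/λ = (6.626×10⁻³⁴)(2.998×10⁸)/(436×10⁻⁹) = 4.556×10⁻¹⁹ J.
Energy delivered: (1.00 W)(210 s) = 210.0 J.
Photons incident: 210.0 / 4.556×10⁻¹⁹ = 4.609×10²⁰, i.e. 4.609×10²⁰/6.022×10²³ = 7.654×10⁻⁴ mol.
Photons absorbed: 0.176 × 7.654×10⁻⁴ = 1.347×10⁻⁴ mol.
Product formed: 0.59 × 1.347×10⁻⁴ = 7.947×10⁻⁵ mol.
Rate: 7.947×10⁻⁵ / 210 s = 3.8×10⁻⁷ mol s⁻¹.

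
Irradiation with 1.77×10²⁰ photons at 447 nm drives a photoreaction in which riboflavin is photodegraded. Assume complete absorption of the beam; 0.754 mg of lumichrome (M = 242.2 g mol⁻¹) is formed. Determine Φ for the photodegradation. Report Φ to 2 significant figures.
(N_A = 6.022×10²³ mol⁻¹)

Φ = 0.011

Product: 0.754 mg / 242.2 g mol⁻¹ = 3.113×10⁻⁶ mol.
Moles of photons: 1.77×10²⁰ / 6.022×10²³ = 2.939×10⁻⁴ mol.
Φ = 3.113×10⁻⁶ mol / 2.939×10⁻⁴ mol photons = 0.011.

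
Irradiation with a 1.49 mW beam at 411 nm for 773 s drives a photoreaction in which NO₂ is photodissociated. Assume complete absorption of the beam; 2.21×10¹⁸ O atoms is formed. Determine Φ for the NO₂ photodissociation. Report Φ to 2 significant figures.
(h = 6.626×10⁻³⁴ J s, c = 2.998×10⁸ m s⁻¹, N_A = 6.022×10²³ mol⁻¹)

Product: 2.21×10¹⁸ / 6.022×10²³ = 3.670×10⁻⁶ mol.
Photon energy at 411 nm: hc/λ = (6.626×10⁻³⁴)(2.998×10⁸)/(411×10⁻⁹) = 4.833×10⁻¹⁹ J.
Energy delivered: (1.49 mW)(773 s) = 1.152 J.
Photons incident: 1.152 / 4.833×10⁻¹⁹ = 2.384×10¹⁸, i.e. 2.384×10¹⁸/6.022×10²³ = 3.959×10⁻⁶ mol.
Φ = 3.670×10⁻⁶ mol / 3.959×10⁻⁶ mol photons = 0.93.

Φ = 0.93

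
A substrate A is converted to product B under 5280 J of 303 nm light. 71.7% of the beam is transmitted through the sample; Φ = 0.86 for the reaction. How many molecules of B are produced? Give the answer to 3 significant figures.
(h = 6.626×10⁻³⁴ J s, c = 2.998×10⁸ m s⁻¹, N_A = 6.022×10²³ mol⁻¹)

Photon energy at 303 nm: hc/λ = (6.626×10⁻³⁴)(2.998×10⁸)/(303×10⁻⁹) = 6.556×10⁻¹⁹ J.
Photons incident: 5280 / 6.556×10⁻¹⁹ = 8.054×10²¹, i.e. 8.054×10²¹/6.022×10²³ = 0.01337 mol.
Fraction absorbed: 1 − 71.7/100 = 0.2830.
Photons absorbed: 0.2830 × 0.01337 = 0.003784 mol.
Product: Φ × n_abs = 0.86 × 0.003784 = 0.003254 mol.
As a count: 0.003254 × 6.022×10²³ = 1.96×10²¹.

1.96×10²¹ molecules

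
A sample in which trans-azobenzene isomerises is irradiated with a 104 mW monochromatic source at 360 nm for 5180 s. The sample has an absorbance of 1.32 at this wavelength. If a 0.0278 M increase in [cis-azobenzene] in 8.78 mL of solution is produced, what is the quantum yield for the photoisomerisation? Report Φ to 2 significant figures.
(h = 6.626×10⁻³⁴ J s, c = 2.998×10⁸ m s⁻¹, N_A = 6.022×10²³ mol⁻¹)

Φ = 0.16

Product: (0.0278 M)(0.00878 L) = 2.441×10⁻⁴ mol.
Photon energy at 360 nm: hc/λ = (6.626×10⁻³⁴)(2.998×10⁸)/(360×10⁻⁹) = 5.518×10⁻¹⁹ J.
Energy delivered: (104 mW)(5180 s) = 538.7 J.
Photons incident: 538.7 / 5.518×10⁻¹⁹ = 9.763×10²⁰, i.e. 9.763×10²⁰/6.022×10²³ = 0.001621 mol.
Fraction absorbed: 1 − 10^(−1.32) = 0.9521.
Photons absorbed: 0.9521 × 0.001621 = 0.001543 mol.
Φ = 2.441×10⁻⁴ mol / 0.001543 mol photons = 0.16.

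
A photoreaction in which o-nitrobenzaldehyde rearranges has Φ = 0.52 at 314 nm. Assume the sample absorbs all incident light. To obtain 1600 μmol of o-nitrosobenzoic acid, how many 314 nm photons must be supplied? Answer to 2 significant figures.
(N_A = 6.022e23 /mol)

Product: 1600 μmol = 0.00160 mol.
Photons that must be absorbed: 0.00160 / 0.52 = 0.003077 mol.
Photon count: 0.003077 × 6.022e23 = 1.9e21.

1.9e21 photons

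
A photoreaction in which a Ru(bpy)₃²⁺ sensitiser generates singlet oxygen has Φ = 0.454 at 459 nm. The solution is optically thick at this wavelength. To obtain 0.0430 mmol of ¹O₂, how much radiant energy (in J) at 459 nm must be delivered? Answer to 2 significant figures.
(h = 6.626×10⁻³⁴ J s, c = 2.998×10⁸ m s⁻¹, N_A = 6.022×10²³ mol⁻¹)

Product: 0.0430 mmol = 4.30×10⁻⁵ mol.
Photons that must be absorbed: 4.30×10⁻⁵ / 0.454 = 9.471×10⁻⁵ mol.
Photon energy: hc/λ = 4.328×10⁻¹⁹ J; per mole, 2.606×10⁵ J mol⁻¹.
Energy required: 9.471×10⁻⁵ × 2.606×10⁵ = 25 J.

25 J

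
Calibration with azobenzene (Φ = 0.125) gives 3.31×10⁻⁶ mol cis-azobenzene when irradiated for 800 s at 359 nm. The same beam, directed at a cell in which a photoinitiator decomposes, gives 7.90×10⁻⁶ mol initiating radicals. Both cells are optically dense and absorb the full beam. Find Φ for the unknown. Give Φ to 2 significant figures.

Photons absorbed by the actinometer: 3.31×10⁻⁶ / 0.125 = 2.648×10⁻⁵ mol.
Φ(unknown) = 7.90×10⁻⁶ / 2.648×10⁻⁵ = 0.30.

Φ = 0.30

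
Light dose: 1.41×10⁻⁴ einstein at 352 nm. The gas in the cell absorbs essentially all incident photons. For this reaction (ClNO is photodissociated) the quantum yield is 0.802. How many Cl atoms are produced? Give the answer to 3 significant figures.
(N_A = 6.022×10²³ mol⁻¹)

Product: Φ × n_abs = 0.802 × 1.41×10⁻⁴ = 1.131×10⁻⁴ mol.
As a count: 1.131×10⁻⁴ × 6.022×10²³ = 6.81×10¹⁹.

6.81×10¹⁹ atoms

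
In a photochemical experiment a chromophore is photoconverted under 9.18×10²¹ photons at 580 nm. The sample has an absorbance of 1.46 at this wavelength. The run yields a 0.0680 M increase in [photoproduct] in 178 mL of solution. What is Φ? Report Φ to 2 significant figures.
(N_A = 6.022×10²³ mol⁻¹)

Φ = 0.82

Product: (0.0680 M)(0.178 L) = 0.01210 mol.
Moles of photons: 9.18×10²¹ / 6.022×10²³ = 0.01524 mol.
Fraction absorbed: 1 − 10^(−1.46) = 0.9653.
Photons absorbed: 0.9653 × 0.01524 = 0.01471 mol.
Φ = 0.01210 mol / 0.01471 mol photons = 0.82.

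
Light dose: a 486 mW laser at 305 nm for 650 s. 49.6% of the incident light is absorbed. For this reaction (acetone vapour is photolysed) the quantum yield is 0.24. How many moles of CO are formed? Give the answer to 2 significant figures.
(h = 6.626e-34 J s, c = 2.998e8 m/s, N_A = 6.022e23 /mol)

Photon energy at 305 nm: hc/λ = (6.626e-34)(2.998e8)/(305e-9) = 6.513e-19 J.
Energy delivered: (486 mW)(650 s) = 315.9 J.
Photons incident: 315.9 / 6.513e-19 = 4.850e20, i.e. 4.850e20/6.022e23 = 8.054e-4 mol.
Photons absorbed: 0.496 × 8.054e-4 = 3.995e-4 mol.
Product: Φ × n_abs = 0.24 × 3.995e-4 = 9.588e-5 mol.

9.6e-5 mol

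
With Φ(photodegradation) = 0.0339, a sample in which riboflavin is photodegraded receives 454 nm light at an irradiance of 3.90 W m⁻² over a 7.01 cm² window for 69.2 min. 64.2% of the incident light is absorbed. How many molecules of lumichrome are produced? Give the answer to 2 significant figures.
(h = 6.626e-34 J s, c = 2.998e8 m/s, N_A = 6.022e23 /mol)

5.6e17 molecules

Photon energy at 454 nm: hc/λ = (6.626e-34)(2.998e8)/(454e-9) = 4.375e-19 J.
Energy delivered: (3.90 W m⁻²)(7.01e-4 m²)(4152 s) = 11.35 J.
Photons incident: 11.35 / 4.375e-19 = 2.594e19, i.e. 2.594e19/6.022e23 = 4.308e-5 mol.
Photons absorbed: 0.642 × 4.308e-5 = 2.766e-5 mol.
Product: Φ × n_abs = 0.0339 × 2.766e-5 = 9.377e-7 mol.
As a count: 9.377e-7 × 6.022e23 = 5.6e17.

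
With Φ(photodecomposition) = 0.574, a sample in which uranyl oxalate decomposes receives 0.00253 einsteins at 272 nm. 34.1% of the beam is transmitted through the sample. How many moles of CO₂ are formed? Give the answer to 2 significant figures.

9.6×10⁻⁴ mol

Fraction absorbed: 1 − 34.1/100 = 0.6590.
Photons absorbed: 0.6590 × 0.00253 = 0.001667 mol.
Product: Φ × n_abs = 0.574 × 0.001667 = 9.569×10⁻⁴ mol.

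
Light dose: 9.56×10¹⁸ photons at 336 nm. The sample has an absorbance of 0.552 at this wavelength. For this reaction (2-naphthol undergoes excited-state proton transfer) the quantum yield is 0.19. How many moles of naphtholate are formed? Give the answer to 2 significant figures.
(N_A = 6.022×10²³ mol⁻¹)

Moles of photons: 9.56×10¹⁸ / 6.022×10²³ = 1.588×10⁻⁵ mol.
Fraction absorbed: 1 − 10^(−0.552) = 0.7195.
Photons absorbed: 0.7195 × 1.588×10⁻⁵ = 1.143×10⁻⁵ mol.
Product: Φ × n_abs = 0.19 × 1.143×10⁻⁵ = 2.172×10⁻⁶ mol.

2.2×10⁻⁶ mol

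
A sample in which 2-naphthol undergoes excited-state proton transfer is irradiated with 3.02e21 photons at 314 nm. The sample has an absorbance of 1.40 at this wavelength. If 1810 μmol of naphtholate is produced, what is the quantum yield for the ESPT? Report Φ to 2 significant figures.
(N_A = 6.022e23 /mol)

Product: 1810 μmol = 0.00181 mol.
Moles of photons: 3.02e21 / 6.022e23 = 0.005015 mol.
Fraction absorbed: 1 − 10^(−1.40) = 0.9602.
Photons absorbed: 0.9602 × 0.005015 = 0.004815 mol.
Φ = 0.00181 mol / 0.004815 mol photons = 0.38.

Φ = 0.38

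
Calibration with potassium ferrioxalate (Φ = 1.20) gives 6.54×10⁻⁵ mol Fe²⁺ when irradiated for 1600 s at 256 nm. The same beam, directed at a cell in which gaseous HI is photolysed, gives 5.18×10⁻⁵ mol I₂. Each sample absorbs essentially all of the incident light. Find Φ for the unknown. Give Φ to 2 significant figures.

Photons absorbed by the actinometer: 6.54×10⁻⁵ / 1.20 = 5.450×10⁻⁵ mol.
Φ(unknown) = 5.18×10⁻⁵ / 5.450×10⁻⁵ = 0.95.

Φ = 0.95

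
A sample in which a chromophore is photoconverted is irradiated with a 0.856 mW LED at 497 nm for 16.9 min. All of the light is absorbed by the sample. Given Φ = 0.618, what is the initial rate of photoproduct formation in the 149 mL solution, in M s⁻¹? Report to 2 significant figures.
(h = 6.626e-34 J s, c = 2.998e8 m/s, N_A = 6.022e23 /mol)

Photon energy at 497 nm: hc/λ = (6.626e-34)(2.998e8)/(497e-9) = 3.997e-19 J.
Energy delivered: (0.856 mW)(1014 s) = 0.8680 J.
Photons incident: 0.8680 / 3.997e-19 = 2.172e18, i.e. 2.172e18/6.022e23 = 3.607e-6 mol.
Product formed: 0.618 × 3.607e-6 = 2.229e-6 mol.
Rate: 2.229e-6 mol / (1014 s × 0.149 L) = 1.5e-8 M s⁻¹.

1.5e-8 M s⁻¹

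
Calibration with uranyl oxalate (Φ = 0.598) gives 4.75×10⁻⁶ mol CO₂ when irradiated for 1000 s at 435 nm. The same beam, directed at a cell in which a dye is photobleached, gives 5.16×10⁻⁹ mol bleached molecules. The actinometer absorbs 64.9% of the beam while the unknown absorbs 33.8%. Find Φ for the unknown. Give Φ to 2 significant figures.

Φ = 0.0012

Photons absorbed by the actinometer: 4.75×10⁻⁶ / 0.598 = 7.943×10⁻⁶ mol.
Incident flux: 7.943×10⁻⁶ / 0.649 = 1.224×10⁻⁵ einstein.
Absorbed by unknown: 0.338 × 1.224×10⁻⁵ = 4.137×10⁻⁶ mol.
Φ(unknown) = 5.16×10⁻⁹ / 4.137×10⁻⁶ = 0.0012.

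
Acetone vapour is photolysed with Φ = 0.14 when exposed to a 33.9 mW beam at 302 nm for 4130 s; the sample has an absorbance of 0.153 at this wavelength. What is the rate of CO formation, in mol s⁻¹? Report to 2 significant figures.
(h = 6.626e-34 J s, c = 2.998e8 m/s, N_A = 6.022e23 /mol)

Photon energy at 302 nm: hc/λ = (6.626e-34)(2.998e8)/(302e-9) = 6.578e-19 J.
Energy delivered: (33.9 mW)(4130 s) = 140.0 J.
Photons incident: 140.0 / 6.578e-19 = 2.128e20, i.e. 2.128e20/6.022e23 = 3.534e-4 mol.
Fraction absorbed: 1 − 10^(−0.153) = 0.2969.
Photons absorbed: 0.2969 × 3.534e-4 = 1.049e-4 mol.
Product formed: 0.14 × 1.049e-4 = 1.469e-5 mol.
Rate: 1.469e-5 / 4130 s = 3.6e-9 mol s⁻¹.

3.6e-9 mol s⁻¹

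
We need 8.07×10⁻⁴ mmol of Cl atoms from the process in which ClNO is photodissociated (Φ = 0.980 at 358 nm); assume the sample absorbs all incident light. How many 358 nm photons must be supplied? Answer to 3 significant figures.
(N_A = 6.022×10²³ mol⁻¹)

4.96×10¹⁷ photons

Product: 8.07×10⁻⁴ mmol = 8.07×10⁻⁷ mol.
Photons that must be absorbed: 8.07×10⁻⁷ / 0.980 = 8.235×10⁻⁷ mol.
Photon count: 8.235×10⁻⁷ × 6.022×10²³ = 4.96×10¹⁷.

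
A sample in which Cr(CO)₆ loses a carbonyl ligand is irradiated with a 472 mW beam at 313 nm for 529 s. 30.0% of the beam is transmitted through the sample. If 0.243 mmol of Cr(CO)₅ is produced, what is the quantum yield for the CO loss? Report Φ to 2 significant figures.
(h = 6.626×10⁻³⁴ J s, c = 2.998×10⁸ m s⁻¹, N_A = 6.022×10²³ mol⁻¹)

Φ = 0.53

Product: 0.243 mmol = 2.43×10⁻⁴ mol.
Photon energy at 313 nm: hc/λ = (6.626×10⁻³⁴)(2.998×10⁸)/(313×10⁻⁹) = 6.347×10⁻¹⁹ J.
Energy delivered: (472 mW)(529 s) = 249.7 J.
Photons incident: 249.7 / 6.347×10⁻¹⁹ = 3.934×10²⁰, i.e. 3.934×10²⁰/6.022×10²³ = 6.533×10⁻⁴ mol.
Fraction absorbed: 1 − 30.0/100 = 0.7000.
Photons absorbed: 0.7000 × 6.533×10⁻⁴ = 4.573×10⁻⁴ mol.
Φ = 2.43×10⁻⁴ mol / 4.573×10⁻⁴ mol photons = 0.53.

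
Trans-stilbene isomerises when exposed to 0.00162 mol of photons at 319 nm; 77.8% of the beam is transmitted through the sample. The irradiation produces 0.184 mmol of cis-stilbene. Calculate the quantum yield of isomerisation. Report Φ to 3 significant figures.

Φ = 0.512

Product: 0.184 mmol = 1.84×10⁻⁴ mol.
Fraction absorbed: 1 − 77.8/100 = 0.2220.
Photons absorbed: 0.2220 × 0.00162 = 3.596×10⁻⁴ mol.
Φ = 1.84×10⁻⁴ mol / 3.596×10⁻⁴ mol photons = 0.512.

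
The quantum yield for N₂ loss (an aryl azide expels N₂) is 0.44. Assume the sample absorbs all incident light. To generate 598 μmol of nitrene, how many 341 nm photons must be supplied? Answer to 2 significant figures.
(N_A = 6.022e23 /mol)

8.2e20 photons

Product: 598 μmol = 5.98e-4 mol.
Photons that must be absorbed: 5.98e-4 / 0.44 = 0.001359 mol.
Photon count: 0.001359 × 6.022e23 = 8.2e20.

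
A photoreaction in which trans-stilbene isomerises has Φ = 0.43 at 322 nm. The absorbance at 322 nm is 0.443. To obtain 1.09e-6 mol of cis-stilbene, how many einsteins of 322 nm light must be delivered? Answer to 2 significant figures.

Photons that must be absorbed: 1.09e-6 / 0.43 = 2.535e-6 mol.
Fraction absorbed: 1 − 10^(−0.443) = 0.6394.
Incident photons needed: 2.535e-6 / 0.6394 = 3.965e-6 mol.

4.0e-6 einstein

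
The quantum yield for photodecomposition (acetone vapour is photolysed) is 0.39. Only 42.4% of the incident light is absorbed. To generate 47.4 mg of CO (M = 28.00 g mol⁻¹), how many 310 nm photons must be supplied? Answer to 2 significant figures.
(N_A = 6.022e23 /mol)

Product: 47.4 mg / 28.00 g mol⁻¹ = 0.001693 mol.
Photons that must be absorbed: 0.001693 / 0.39 = 0.004341 mol.
Incident photons needed: 0.004341 / 0.424 = 0.01024 mol.
Photon count: 0.01024 × 6.022e23 = 6.2e21.

6.2e21 photons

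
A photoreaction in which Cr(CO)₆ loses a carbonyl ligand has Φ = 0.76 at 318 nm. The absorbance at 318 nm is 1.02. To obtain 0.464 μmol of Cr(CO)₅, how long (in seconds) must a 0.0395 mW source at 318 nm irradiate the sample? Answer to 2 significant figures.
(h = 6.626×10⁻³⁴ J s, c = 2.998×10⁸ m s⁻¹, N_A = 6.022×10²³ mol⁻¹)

Product: 0.464 μmol = 4.64×10⁻⁷ mol.
Photons that must be absorbed: 4.64×10⁻⁷ / 0.76 = 6.105×10⁻⁷ mol.
Fraction absorbed: 1 − 10^(−1.02) = 0.9045.
Incident photons needed: 6.105×10⁻⁷ / 0.9045 = 6.750×10⁻⁷ mol.
Photon energy: hc/λ = 6.247×10⁻¹⁹ J; per mole, 3.762×10⁵ J mol⁻¹.
Energy required: 6.750×10⁻⁷ × 3.762×10⁵ = 0.2539 J.
Time: 0.2539 J / 3.95e-05 W = 6400 s.

t ≈ 6400 s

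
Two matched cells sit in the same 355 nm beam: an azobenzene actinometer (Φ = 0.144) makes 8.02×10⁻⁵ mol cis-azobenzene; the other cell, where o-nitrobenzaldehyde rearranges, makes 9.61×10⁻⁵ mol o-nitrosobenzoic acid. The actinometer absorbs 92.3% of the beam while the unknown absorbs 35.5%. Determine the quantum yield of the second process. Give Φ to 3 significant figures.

Φ = 0.449

Photons absorbed by the actinometer: 8.02×10⁻⁵ / 0.144 = 5.569×10⁻⁴ mol.
Incident flux: 5.569×10⁻⁴ / 0.923 = 6.034×10⁻⁴ einstein.
Absorbed by unknown: 0.355 × 6.034×10⁻⁴ = 2.142×10⁻⁴ mol.
Φ(unknown) = 9.61×10⁻⁵ / 2.142×10⁻⁴ = 0.449.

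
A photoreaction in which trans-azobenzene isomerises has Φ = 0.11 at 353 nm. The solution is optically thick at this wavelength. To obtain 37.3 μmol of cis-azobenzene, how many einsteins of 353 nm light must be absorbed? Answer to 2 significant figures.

3.4×10⁻⁴ einstein

Product: 37.3 μmol = 3.73×10⁻⁵ mol.
Photons that must be absorbed: 3.73×10⁻⁵ / 0.11 = 3.391×10⁻⁴ mol.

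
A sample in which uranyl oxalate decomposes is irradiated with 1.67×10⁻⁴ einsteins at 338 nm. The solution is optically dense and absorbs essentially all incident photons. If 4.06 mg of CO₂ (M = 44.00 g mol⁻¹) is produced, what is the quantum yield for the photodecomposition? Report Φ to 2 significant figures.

Product: 4.06 mg / 44.00 g mol⁻¹ = 9.227×10⁻⁵ mol.
Φ = 9.227×10⁻⁵ mol / 1.67×10⁻⁴ mol photons = 0.55.

Φ = 0.55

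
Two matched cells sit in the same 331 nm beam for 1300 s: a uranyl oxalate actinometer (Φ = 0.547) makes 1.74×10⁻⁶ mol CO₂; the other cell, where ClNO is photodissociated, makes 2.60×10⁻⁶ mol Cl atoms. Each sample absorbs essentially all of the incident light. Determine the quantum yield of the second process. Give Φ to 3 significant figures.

Photons absorbed by the actinometer: 1.74×10⁻⁶ / 0.547 = 3.181×10⁻⁶ mol.
Φ(unknown) = 2.60×10⁻⁶ / 3.181×10⁻⁶ = 0.817.

Φ = 0.817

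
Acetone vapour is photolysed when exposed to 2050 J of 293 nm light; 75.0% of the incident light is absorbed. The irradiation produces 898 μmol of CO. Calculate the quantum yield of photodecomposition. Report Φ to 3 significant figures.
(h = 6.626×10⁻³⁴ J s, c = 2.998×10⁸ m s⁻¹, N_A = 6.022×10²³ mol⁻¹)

Product: 898 μmol = 8.98×10⁻⁴ mol.
Photon energy at 293 nm: hc/λ = (6.626×10⁻³⁴)(2.998×10⁸)/(293×10⁻⁹) = 6.780×10⁻¹⁹ J.
Photons incident: 2050 / 6.780×10⁻¹⁹ = 3.024×10²¹, i.e. 3.024×10²¹/6.022×10²³ = 0.005022 mol.
Photons absorbed: 0.750 × 0.005022 = 0.003767 mol.
Φ = 8.98×10⁻⁴ mol / 0.003767 mol photons = 0.238.

Φ = 0.238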